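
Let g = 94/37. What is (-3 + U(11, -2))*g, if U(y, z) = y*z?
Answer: -2350/37 ≈ -63.513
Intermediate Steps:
g = 94/37 (g = 94*(1/37) = 94/37 ≈ 2.5405)
(-3 + U(11, -2))*g = (-3 + 11*(-2))*(94/37) = (-3 - 22)*(94/37) = -25*94/37 = -2350/37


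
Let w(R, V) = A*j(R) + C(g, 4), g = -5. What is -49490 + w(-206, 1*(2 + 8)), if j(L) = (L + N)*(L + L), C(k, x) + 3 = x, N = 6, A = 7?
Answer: 527311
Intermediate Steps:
C(k, x) = -3 + x
j(L) = 2*L*(6 + L) (j(L) = (L + 6)*(L + L) = (6 + L)*(2*L) = 2*L*(6 + L))
w(R, V) = 1 + 14*R*(6 + R) (w(R, V) = 7*(2*R*(6 + R)) + (-3 + 4) = 14*R*(6 + R) + 1 = 1 + 14*R*(6 + R))
-49490 + w(-206, 1*(2 + 8)) = -49490 + (1 + 14*(-206)*(6 - 206)) = -49490 + (1 + 14*(-206)*(-200)) = -49490 + (1 + 576800) = -49490 + 576801 = 527311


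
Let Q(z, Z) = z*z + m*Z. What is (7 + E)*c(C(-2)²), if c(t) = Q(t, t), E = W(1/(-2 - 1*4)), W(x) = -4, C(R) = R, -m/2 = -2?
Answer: 96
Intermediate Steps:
m = 4 (m = -2*(-2) = 4)
Q(z, Z) = z² + 4*Z (Q(z, Z) = z*z + 4*Z = z² + 4*Z)
E = -4
c(t) = t² + 4*t
(7 + E)*c(C(-2)²) = (7 - 4)*((-2)²*(4 + (-2)²)) = 3*(4*(4 + 4)) = 3*(4*8) = 3*32 = 96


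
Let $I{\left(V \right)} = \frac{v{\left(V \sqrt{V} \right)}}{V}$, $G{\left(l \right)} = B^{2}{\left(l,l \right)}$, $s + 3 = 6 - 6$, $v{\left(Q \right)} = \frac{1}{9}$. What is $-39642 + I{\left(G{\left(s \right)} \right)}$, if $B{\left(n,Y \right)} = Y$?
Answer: $- \frac{3211001}{81} \approx -39642.0$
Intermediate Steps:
$v{\left(Q \right)} = \frac{1}{9}$
$s = -3$ ($s = -3 + \left(6 - 6\right) = -3 + 0 = -3$)
$G{\left(l \right)} = l^{2}$
$I{\left(V \right)} = \frac{1}{9 V}$
$-39642 + I{\left(G{\left(s \right)} \right)} = -39642 + \frac{1}{9 \left(-3\right)^{2}} = -39642 + \frac{1}{9 \cdot 9} = -39642 + \frac{1}{9} \cdot \frac{1}{9} = -39642 + \frac{1}{81} = - \frac{3211001}{81}$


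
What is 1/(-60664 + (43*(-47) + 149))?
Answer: -1/62536 ≈ -1.5991e-5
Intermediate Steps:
1/(-60664 + (43*(-47) + 149)) = 1/(-60664 + (-2021 + 149)) = 1/(-60664 - 1872) = 1/(-62536) = -1/62536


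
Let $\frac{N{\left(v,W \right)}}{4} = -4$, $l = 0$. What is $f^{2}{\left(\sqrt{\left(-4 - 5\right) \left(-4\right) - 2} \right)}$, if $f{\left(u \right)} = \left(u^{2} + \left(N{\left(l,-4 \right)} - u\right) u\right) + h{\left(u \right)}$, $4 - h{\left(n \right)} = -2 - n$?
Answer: $7686 - 180 \sqrt{34} \approx 6636.4$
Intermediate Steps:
$N{\left(v,W \right)} = -16$ ($N{\left(v,W \right)} = 4 \left(-4\right) = -16$)
$h{\left(n \right)} = 6 + n$ ($h{\left(n \right)} = 4 - \left(-2 - n\right) = 4 + \left(2 + n\right) = 6 + n$)
$f{\left(u \right)} = 6 + u + u^{2} + u \left(-16 - u\right)$ ($f{\left(u \right)} = \left(u^{2} + \left(-16 - u\right) u\right) + \left(6 + u\right) = \left(u^{2} + u \left(-16 - u\right)\right) + \left(6 + u\right) = 6 + u + u^{2} + u \left(-16 - u\right)$)
$f^{2}{\left(\sqrt{\left(-4 - 5\right) \left(-4\right) - 2} \right)} = \left(6 - 15 \sqrt{\left(-4 - 5\right) \left(-4\right) - 2}\right)^{2} = \left(6 - 15 \sqrt{\left(-9\right) \left(-4\right) - 2}\right)^{2} = \left(6 - 15 \sqrt{36 - 2}\right)^{2} = \left(6 - 15 \sqrt{34}\right)^{2}$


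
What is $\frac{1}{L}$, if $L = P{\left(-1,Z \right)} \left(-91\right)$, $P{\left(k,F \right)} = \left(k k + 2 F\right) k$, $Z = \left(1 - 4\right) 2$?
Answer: $- \frac{1}{1001} \approx -0.000999$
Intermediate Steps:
$Z = -6$ ($Z = \left(-3\right) 2 = -6$)
$P{\left(k,F \right)} = k \left(k^{2} + 2 F\right)$ ($P{\left(k,F \right)} = \left(k^{2} + 2 F\right) k = k \left(k^{2} + 2 F\right)$)
$L = -1001$ ($L = - (\left(-1\right)^{2} + 2 \left(-6\right)) \left(-91\right) = - (1 - 12) \left(-91\right) = \left(-1\right) \left(-11\right) \left(-91\right) = 11 \left(-91\right) = -1001$)
$\frac{1}{L} = \frac{1}{-1001} = - \frac{1}{1001}$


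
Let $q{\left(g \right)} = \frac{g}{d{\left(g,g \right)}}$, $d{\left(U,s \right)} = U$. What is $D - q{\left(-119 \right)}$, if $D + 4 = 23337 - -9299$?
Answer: $32631$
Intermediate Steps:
$q{\left(g \right)} = 1$ ($q{\left(g \right)} = \frac{g}{g} = 1$)
$D = 32632$ ($D = -4 + \left(23337 - -9299\right) = -4 + \left(23337 + 9299\right) = -4 + 32636 = 32632$)
$D - q{\left(-119 \right)} = 32632 - 1 = 32631$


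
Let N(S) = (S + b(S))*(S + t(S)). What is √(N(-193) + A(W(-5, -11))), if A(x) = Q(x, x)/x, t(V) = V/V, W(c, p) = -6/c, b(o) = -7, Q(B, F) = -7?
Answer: √1382190/6 ≈ 195.94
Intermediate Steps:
t(V) = 1
A(x) = -7/x
N(S) = (1 + S)*(-7 + S) (N(S) = (S - 7)*(S + 1) = (-7 + S)*(1 + S) = (1 + S)*(-7 + S))
√(N(-193) + A(W(-5, -11))) = √((-7 + (-193)² - 6*(-193)) - 7/((-6/(-5)))) = √((-7 + 37249 + 1158) - 7/((-6*(-⅕)))) = √(38400 - 7/6/5) = √(38400 - 7*⅚) = √(38400 - 35/6) = √(230365/6) = √1382190/6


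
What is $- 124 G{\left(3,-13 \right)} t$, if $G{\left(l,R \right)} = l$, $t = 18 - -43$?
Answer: $-22692$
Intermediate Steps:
$t = 61$ ($t = 18 + 43 = 61$)
$- 124 G{\left(3,-13 \right)} t = \left(-124\right) 3 \cdot 61 = \left(-372\right) 61 = -22692$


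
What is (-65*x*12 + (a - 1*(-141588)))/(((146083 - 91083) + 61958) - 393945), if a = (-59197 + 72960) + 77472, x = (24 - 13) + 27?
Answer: -203183/276987 ≈ -0.73355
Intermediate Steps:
x = 38 (x = 11 + 27 = 38)
a = 91235 (a = 13763 + 77472 = 91235)
(-65*x*12 + (a - 1*(-141588)))/(((146083 - 91083) + 61958) - 393945) = (-65*38*12 + (91235 - 1*(-141588)))/(((146083 - 91083) + 61958) - 393945) = (-2470*12 + (91235 + 141588))/((55000 + 61958) - 393945) = (-29640 + 232823)/(116958 - 393945) = 203183/(-276987) = 203183*(-1/276987) = -203183/276987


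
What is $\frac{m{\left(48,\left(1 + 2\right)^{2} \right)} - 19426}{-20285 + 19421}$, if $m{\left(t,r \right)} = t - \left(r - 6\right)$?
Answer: $\frac{19381}{864} \approx 22.432$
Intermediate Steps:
$m{\left(t,r \right)} = 6 + t - r$ ($m{\left(t,r \right)} = t - \left(r - 6\right) = t - \left(-6 + r\right) = 6 + t - r$)
$\frac{m{\left(48,\left(1 + 2\right)^{2} \right)} - 19426}{-20285 + 19421} = \frac{\left(6 + 48 - \left(1 + 2\right)^{2}\right) - 19426}{-20285 + 19421} = \frac{\left(6 + 48 - 3^{2}\right) - 19426}{-864} = \left(\left(6 + 48 - 9\right) - 19426\right) \left(- \frac{1}{864}\right) = \left(45 - 19426\right) \left(- \frac{1}{864}\right) = \left(-19381\right) \left(- \frac{1}{864}\right) = \frac{19381}{864}$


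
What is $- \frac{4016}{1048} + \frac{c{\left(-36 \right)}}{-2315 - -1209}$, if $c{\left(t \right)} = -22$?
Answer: $- \frac{276165}{72443} \approx -3.8122$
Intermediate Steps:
$- \frac{4016}{1048} + \frac{c{\left(-36 \right)}}{-2315 - -1209} = - \frac{4016}{1048} - \frac{22}{-2315 - -1209} = \left(-4016\right) \frac{1}{1048} - \frac{22}{-2315 + 1209} = - \frac{502}{131} - \frac{22}{-1106} = - \frac{502}{131} - - \frac{11}{553} = - \frac{502}{131} + \frac{11}{553} = - \frac{276165}{72443}$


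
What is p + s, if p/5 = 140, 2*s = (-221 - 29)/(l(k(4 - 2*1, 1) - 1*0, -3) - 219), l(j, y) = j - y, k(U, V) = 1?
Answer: 30125/43 ≈ 700.58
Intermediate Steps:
s = 25/43 (s = ((-221 - 29)/(((1 - 1*0) - 1*(-3)) - 219))/2 = (-250/(((1 + 0) + 3) - 219))/2 = (-250/((1 + 3) - 219))/2 = (-250/(4 - 219))/2 = (-250/(-215))/2 = (-250*(-1/215))/2 = (½)*(50/43) = 25/43 ≈ 0.58140)
p = 700 (p = 5*140 = 700)
p + s = 700 + 25/43 = 30125/43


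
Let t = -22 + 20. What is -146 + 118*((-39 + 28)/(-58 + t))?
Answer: -3731/30 ≈ -124.37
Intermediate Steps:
t = -2
-146 + 118*((-39 + 28)/(-58 + t)) = -146 + 118*((-39 + 28)/(-58 - 2)) = -146 + 118*(-11/(-60)) = -146 + 118*(-11*(-1/60)) = -146 + 118*(11/60) = -146 + 649/30 = -3731/30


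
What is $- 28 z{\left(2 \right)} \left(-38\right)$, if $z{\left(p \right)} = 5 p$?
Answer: $10640$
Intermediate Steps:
$- 28 z{\left(2 \right)} \left(-38\right) = - 28 \cdot 5 \cdot 2 \left(-38\right) = \left(-28\right) 10 \left(-38\right) = \left(-280\right) \left(-38\right) = 10640$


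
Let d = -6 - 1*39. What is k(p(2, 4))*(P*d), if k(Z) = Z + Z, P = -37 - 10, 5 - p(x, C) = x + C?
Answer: -4230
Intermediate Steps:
p(x, C) = 5 - C - x (p(x, C) = 5 - (x + C) = 5 - (C + x) = 5 + (-C - x) = 5 - C - x)
P = -47
d = -45 (d = -6 - 39 = -45)
k(Z) = 2*Z
k(p(2, 4))*(P*d) = (2*(5 - 1*4 - 1*2))*(-47*(-45)) = (2*(5 - 4 - 2))*2115 = (2*(-1))*2115 = -2*2115 = -4230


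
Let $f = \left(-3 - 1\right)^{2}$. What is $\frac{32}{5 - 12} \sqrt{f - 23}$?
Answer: $- \frac{32 i \sqrt{7}}{7} \approx - 12.095 i$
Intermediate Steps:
$f = 16$ ($f = \left(-4\right)^{2} = 16$)
$\frac{32}{5 - 12} \sqrt{f - 23} = \frac{32}{5 - 12} \sqrt{16 - 23} = \frac{32}{-7} \sqrt{-7} = 32 \left(- \frac{1}{7}\right) i \sqrt{7} = - \frac{32 i \sqrt{7}}{7}$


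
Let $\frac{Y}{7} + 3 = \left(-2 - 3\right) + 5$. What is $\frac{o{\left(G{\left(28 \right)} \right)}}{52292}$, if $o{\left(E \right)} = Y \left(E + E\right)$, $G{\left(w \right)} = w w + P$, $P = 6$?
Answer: $- \frac{8295}{13073} \approx -0.63451$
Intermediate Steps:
$G{\left(w \right)} = 6 + w^{2}$ ($G{\left(w \right)} = w w + 6 = w^{2} + 6 = 6 + w^{2}$)
$Y = -21$ ($Y = -21 + 7 \left(\left(-2 - 3\right) + 5\right) = -21 + 7 \left(-5 + 5\right) = -21 + 7 \cdot 0 = -21 + 0 = -21$)
$o{\left(E \right)} = - 42 E$ ($o{\left(E \right)} = - 21 \left(E + E\right) = - 21 \cdot 2 E = - 42 E$)
$\frac{o{\left(G{\left(28 \right)} \right)}}{52292} = \frac{\left(-42\right) \left(6 + 28^{2}\right)}{52292} = - 42 \left(6 + 784\right) \frac{1}{52292} = \left(-42\right) 790 \cdot \frac{1}{52292} = \left(-33180\right) \frac{1}{52292} = - \frac{8295}{13073}$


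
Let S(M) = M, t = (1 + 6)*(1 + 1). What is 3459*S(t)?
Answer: 48426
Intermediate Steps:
t = 14 (t = 7*2 = 14)
3459*S(t) = 3459*14 = 48426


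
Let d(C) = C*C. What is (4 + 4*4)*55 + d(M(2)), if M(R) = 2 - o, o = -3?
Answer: 1125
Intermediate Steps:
M(R) = 5 (M(R) = 2 - 1*(-3) = 2 + 3 = 5)
d(C) = C**2
(4 + 4*4)*55 + d(M(2)) = (4 + 4*4)*55 + 5**2 = (4 + 16)*55 + 25 = 20*55 + 25 = 1100 + 25 = 1125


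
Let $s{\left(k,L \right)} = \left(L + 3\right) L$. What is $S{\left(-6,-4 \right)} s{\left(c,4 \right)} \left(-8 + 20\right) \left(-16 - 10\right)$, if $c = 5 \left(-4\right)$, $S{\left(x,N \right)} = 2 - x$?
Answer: $-69888$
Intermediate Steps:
$c = -20$
$s{\left(k,L \right)} = L \left(3 + L\right)$ ($s{\left(k,L \right)} = \left(3 + L\right) L = L \left(3 + L\right)$)
$S{\left(-6,-4 \right)} s{\left(c,4 \right)} \left(-8 + 20\right) \left(-16 - 10\right) = \left(2 - -6\right) 4 \left(3 + 4\right) \left(-8 + 20\right) \left(-16 - 10\right) = \left(2 + 6\right) 4 \cdot 7 \cdot 12 \left(-26\right) = 8 \cdot 28 \left(-312\right) = 224 \left(-312\right) = -69888$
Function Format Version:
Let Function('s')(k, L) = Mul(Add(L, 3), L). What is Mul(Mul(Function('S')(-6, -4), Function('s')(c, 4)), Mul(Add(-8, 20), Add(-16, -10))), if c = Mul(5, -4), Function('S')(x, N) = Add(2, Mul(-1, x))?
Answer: -69888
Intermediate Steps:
c = -20
Function('s')(k, L) = Mul(L, Add(3, L)) (Function('s')(k, L) = Mul(Add(3, L), L) = Mul(L, Add(3, L)))
Mul(Mul(Function('S')(-6, -4), Function('s')(c, 4)), Mul(Add(-8, 20), Add(-16, -10))) = Mul(Mul(Add(2, Mul(-1, -6)), Mul(4, Add(3, 4))), Mul(Add(-8, 20), Add(-16, -10))) = Mul(Mul(Add(2, 6), Mul(4, 7)), Mul(12, -26)) = Mul(Mul(8, 28), -312) = Mul(224, -312) = -69888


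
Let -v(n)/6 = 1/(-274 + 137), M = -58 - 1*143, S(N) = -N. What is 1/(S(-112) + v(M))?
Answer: 137/15350 ≈ 0.0089251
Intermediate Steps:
M = -201 (M = -58 - 143 = -201)
v(n) = 6/137 (v(n) = -6/(-274 + 137) = -6/(-137) = -6*(-1/137) = 6/137)
1/(S(-112) + v(M)) = 1/(-1*(-112) + 6/137) = 1/(112 + 6/137) = 1/(15350/137) = 137/15350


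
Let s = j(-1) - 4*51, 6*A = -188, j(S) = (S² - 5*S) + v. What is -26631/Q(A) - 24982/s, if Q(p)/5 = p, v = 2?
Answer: 3425071/11515 ≈ 297.44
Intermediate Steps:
j(S) = 2 + S² - 5*S (j(S) = (S² - 5*S) + 2 = 2 + S² - 5*S)
A = -94/3 (A = (⅙)*(-188) = -94/3 ≈ -31.333)
Q(p) = 5*p
s = -196 (s = (2 + (-1)² - 5*(-1)) - 4*51 = (2 + 1 + 5) - 204 = 8 - 204 = -196)
-26631/Q(A) - 24982/s = -26631/(5*(-94/3)) - 24982/(-196) = -26631/(-470/3) - 24982*(-1/196) = -26631*(-3/470) + 12491/98 = 79893/470 + 12491/98 = 3425071/11515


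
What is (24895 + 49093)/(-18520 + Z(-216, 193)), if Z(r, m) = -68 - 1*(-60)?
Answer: -18497/4632 ≈ -3.9933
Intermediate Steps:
Z(r, m) = -8 (Z(r, m) = -68 + 60 = -8)
(24895 + 49093)/(-18520 + Z(-216, 193)) = (24895 + 49093)/(-18520 - 8) = 73988/(-18528) = 73988*(-1/18528) = -18497/4632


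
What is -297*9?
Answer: -2673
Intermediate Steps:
-297*9 = -99*27 = -2673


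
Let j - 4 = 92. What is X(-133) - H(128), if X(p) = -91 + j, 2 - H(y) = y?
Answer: 131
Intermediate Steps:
j = 96 (j = 4 + 92 = 96)
H(y) = 2 - y
X(p) = 5 (X(p) = -91 + 96 = 5)
X(-133) - H(128) = 5 - (2 - 1*128) = 5 - (2 - 128) = 5 - 1*(-126) = 5 + 126 = 131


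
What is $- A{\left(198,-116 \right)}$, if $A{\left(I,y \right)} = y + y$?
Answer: $232$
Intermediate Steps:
$A{\left(I,y \right)} = 2 y$
$- A{\left(198,-116 \right)} = - 2 \left(-116\right) = \left(-1\right) \left(-232\right) = 232$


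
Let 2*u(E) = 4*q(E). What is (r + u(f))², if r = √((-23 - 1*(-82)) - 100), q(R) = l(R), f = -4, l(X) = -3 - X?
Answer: (2 + I*√41)² ≈ -37.0 + 25.612*I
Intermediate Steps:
q(R) = -3 - R
u(E) = -6 - 2*E (u(E) = (4*(-3 - E))/2 = (-12 - 4*E)/2 = -6 - 2*E)
r = I*√41 (r = √((-23 + 82) - 100) = √(59 - 100) = √(-41) = I*√41 ≈ 6.4031*I)
(r + u(f))² = (I*√41 + (-6 - 2*(-4)))² = (I*√41 + (-6 + 8))² = (I*√41 + 2)² = (2 + I*√41)²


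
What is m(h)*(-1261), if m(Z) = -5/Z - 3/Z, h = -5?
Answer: -10088/5 ≈ -2017.6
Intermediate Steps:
m(Z) = -8/Z
m(h)*(-1261) = -8/(-5)*(-1261) = -8*(-1/5)*(-1261) = (8/5)*(-1261) = -10088/5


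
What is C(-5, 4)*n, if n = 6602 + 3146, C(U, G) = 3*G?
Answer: 116976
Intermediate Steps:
n = 9748
C(-5, 4)*n = (3*4)*9748 = 12*9748 = 116976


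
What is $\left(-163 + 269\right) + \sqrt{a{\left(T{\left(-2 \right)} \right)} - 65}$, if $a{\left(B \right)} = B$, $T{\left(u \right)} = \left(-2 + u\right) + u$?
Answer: $106 + i \sqrt{71} \approx 106.0 + 8.4261 i$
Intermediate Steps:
$T{\left(u \right)} = -2 + 2 u$
$\left(-163 + 269\right) + \sqrt{a{\left(T{\left(-2 \right)} \right)} - 65} = \left(-163 + 269\right) + \sqrt{\left(-2 + 2 \left(-2\right)\right) - 65} = 106 + \sqrt{\left(-2 - 4\right) - 65} = 106 + \sqrt{-6 - 65} = 106 + \sqrt{-71} = 106 + i \sqrt{71}$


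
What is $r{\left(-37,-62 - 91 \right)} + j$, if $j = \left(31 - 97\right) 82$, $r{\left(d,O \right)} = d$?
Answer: $-5449$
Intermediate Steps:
$j = -5412$ ($j = \left(-66\right) 82 = -5412$)
$r{\left(-37,-62 - 91 \right)} + j = -37 - 5412 = -5449$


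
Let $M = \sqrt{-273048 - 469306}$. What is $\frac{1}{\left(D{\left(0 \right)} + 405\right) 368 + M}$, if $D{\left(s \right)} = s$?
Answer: $\frac{74520}{11106831977} - \frac{i \sqrt{742354}}{22213663954} \approx 6.7094 \cdot 10^{-6} - 3.8787 \cdot 10^{-8} i$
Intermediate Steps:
$M = i \sqrt{742354}$ ($M = \sqrt{-742354} = i \sqrt{742354} \approx 861.6 i$)
$\frac{1}{\left(D{\left(0 \right)} + 405\right) 368 + M} = \frac{1}{\left(0 + 405\right) 368 + i \sqrt{742354}} = \frac{1}{405 \cdot 368 + i \sqrt{742354}} = \frac{1}{149040 + i \sqrt{742354}}$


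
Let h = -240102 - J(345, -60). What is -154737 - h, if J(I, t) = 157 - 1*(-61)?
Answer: 85583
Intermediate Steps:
J(I, t) = 218 (J(I, t) = 157 + 61 = 218)
h = -240320 (h = -240102 - 1*218 = -240102 - 218 = -240320)
-154737 - h = -154737 - 1*(-240320) = -154737 + 240320 = 85583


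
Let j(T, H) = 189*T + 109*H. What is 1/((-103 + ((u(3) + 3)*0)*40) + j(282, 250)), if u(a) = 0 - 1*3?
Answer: 1/80445 ≈ 1.2431e-5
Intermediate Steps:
u(a) = -3 (u(a) = 0 - 3 = -3)
j(T, H) = 109*H + 189*T
1/((-103 + ((u(3) + 3)*0)*40) + j(282, 250)) = 1/((-103 + ((-3 + 3)*0)*40) + (109*250 + 189*282)) = 1/((-103 + (0*0)*40) + (27250 + 53298)) = 1/((-103 + 0*40) + 80548) = 1/((-103 + 0) + 80548) = 1/(-103 + 80548) = 1/80445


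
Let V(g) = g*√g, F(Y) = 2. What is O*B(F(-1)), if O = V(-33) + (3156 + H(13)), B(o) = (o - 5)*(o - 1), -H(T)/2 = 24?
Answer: -9324 + 99*I*√33 ≈ -9324.0 + 568.71*I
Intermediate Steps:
H(T) = -48 (H(T) = -2*24 = -48)
V(g) = g^(3/2)
B(o) = (-1 + o)*(-5 + o) (B(o) = (-5 + o)*(-1 + o) = (-1 + o)*(-5 + o))
O = 3108 - 33*I*√33 (O = (-33)^(3/2) + (3156 - 48) = -33*I*√33 + 3108 = 3108 - 33*I*√33 ≈ 3108.0 - 189.57*I)
O*B(F(-1)) = (3108 - 33*I*√33)*(5 + 2² - 6*2) = (3108 - 33*I*√33)*(5 + 4 - 12) = (3108 - 33*I*√33)*(-3) = -9324 + 99*I*√33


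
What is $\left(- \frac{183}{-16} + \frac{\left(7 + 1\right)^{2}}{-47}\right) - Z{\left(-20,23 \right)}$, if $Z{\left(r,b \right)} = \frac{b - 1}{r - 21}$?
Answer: $\frac{327201}{30832} \approx 10.612$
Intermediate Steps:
$Z{\left(r,b \right)} = \frac{-1 + b}{-21 + r}$
$\left(- \frac{183}{-16} + \frac{\left(7 + 1\right)^{2}}{-47}\right) - Z{\left(-20,23 \right)} = \left(- \frac{183}{-16} + \frac{\left(7 + 1\right)^{2}}{-47}\right) - \frac{-1 + 23}{-21 - 20} = \left(\left(-183\right) \left(- \frac{1}{16}\right) + 8^{2} \left(- \frac{1}{47}\right)\right) - \frac{1}{-41} \cdot 22 = \left(\frac{183}{16} + 64 \left(- \frac{1}{47}\right)\right) - \left(- \frac{1}{41}\right) 22 = \left(\frac{183}{16} - \frac{64}{47}\right) - - \frac{22}{41} = \frac{7577}{752} + \frac{22}{41} = \frac{327201}{30832}$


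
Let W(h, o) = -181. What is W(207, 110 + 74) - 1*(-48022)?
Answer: 47841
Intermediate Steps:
W(207, 110 + 74) - 1*(-48022) = -181 - 1*(-48022) = -181 + 48022 = 47841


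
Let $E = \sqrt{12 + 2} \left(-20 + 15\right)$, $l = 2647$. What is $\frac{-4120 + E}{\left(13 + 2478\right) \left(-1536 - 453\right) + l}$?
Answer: $\frac{515}{618994} + \frac{5 \sqrt{14}}{4951952} \approx 0.00083577$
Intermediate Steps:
$E = - 5 \sqrt{14}$ ($E = \sqrt{14} \left(-5\right) = - 5 \sqrt{14} \approx -18.708$)
$\frac{-4120 + E}{\left(13 + 2478\right) \left(-1536 - 453\right) + l} = \frac{-4120 - 5 \sqrt{14}}{\left(13 + 2478\right) \left(-1536 - 453\right) + 2647} = \frac{-4120 - 5 \sqrt{14}}{2491 \left(-1989\right) + 2647} = \frac{-4120 - 5 \sqrt{14}}{-4954599 + 2647} = \frac{-4120 - 5 \sqrt{14}}{-4951952} = \left(-4120 - 5 \sqrt{14}\right) \left(- \frac{1}{4951952}\right) = \frac{515}{618994} + \frac{5 \sqrt{14}}{4951952}$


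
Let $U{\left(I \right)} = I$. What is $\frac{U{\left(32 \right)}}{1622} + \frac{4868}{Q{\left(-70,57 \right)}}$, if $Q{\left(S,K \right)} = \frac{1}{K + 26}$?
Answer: $\frac{327679700}{811} \approx 4.0404 \cdot 10^{5}$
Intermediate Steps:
$Q{\left(S,K \right)} = \frac{1}{26 + K}$
$\frac{U{\left(32 \right)}}{1622} + \frac{4868}{Q{\left(-70,57 \right)}} = \frac{32}{1622} + \frac{4868}{\frac{1}{26 + 57}} = 32 \cdot \frac{1}{1622} + \frac{4868}{\frac{1}{83}} = \frac{16}{811} + 4868 \frac{1}{\frac{1}{83}} = \frac{16}{811} + 4868 \cdot 83 = \frac{16}{811} + 404044 = \frac{327679700}{811}$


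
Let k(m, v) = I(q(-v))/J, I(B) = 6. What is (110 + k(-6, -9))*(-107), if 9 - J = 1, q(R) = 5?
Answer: -47401/4 ≈ -11850.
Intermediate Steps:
J = 8 (J = 9 - 1*1 = 9 - 1 = 8)
k(m, v) = ¾ (k(m, v) = 6/8 = 6*(⅛) = ¾)
(110 + k(-6, -9))*(-107) = (110 + ¾)*(-107) = (443/4)*(-107) = -47401/4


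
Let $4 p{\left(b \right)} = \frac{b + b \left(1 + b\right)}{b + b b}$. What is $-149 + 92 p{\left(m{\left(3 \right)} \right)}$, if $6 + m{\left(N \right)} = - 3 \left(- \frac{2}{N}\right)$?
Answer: $- \frac{401}{3} \approx -133.67$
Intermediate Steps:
$m{\left(N \right)} = -6 + \frac{6}{N}$ ($m{\left(N \right)} = -6 - 3 \left(- \frac{2}{N}\right) = -6 + \frac{6}{N}$)
$p{\left(b \right)} = \frac{b + b \left(1 + b\right)}{4 \left(b + b^{2}\right)}$ ($p{\left(b \right)} = \frac{\left(b + b \left(1 + b\right)\right) \frac{1}{b + b b}}{4} = \frac{\left(b + b \left(1 + b\right)\right) \frac{1}{b + b^{2}}}{4} = \frac{\frac{1}{b + b^{2}} \left(b + b \left(1 + b\right)\right)}{4} = \frac{b + b \left(1 + b\right)}{4 \left(b + b^{2}\right)}$)
$-149 + 92 p{\left(m{\left(3 \right)} \right)} = -149 + 92 \frac{2 - \left(6 - \frac{6}{3}\right)}{4 \left(1 - \left(6 - \frac{6}{3}\right)\right)} = -149 + 92 \frac{2 + \left(-6 + 6 \cdot \frac{1}{3}\right)}{4 \left(1 + \left(-6 + 6 \cdot \frac{1}{3}\right)\right)} = -149 + 92 \frac{2 + \left(-6 + 2\right)}{4 \left(1 + \left(-6 + 2\right)\right)} = -149 + 92 \frac{2 - 4}{4 \left(1 - 4\right)} = -149 + 92 \cdot \frac{1}{4} \frac{1}{-3} \left(-2\right) = -149 + 92 \cdot \frac{1}{4} \left(- \frac{1}{3}\right) \left(-2\right) = -149 + 92 \cdot \frac{1}{6} = -149 + \frac{46}{3} = - \frac{401}{3}$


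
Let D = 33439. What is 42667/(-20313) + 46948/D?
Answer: -473087089/679246407 ≈ -0.69649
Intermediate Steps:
42667/(-20313) + 46948/D = 42667/(-20313) + 46948/33439 = 42667*(-1/20313) + 46948*(1/33439) = -42667/20313 + 46948/33439 = -473087089/679246407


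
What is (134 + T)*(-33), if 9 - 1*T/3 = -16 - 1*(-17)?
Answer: -5214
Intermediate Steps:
T = 24 (T = 27 - 3*(-16 - 1*(-17)) = 27 - 3*(-16 + 17) = 27 - 3*1 = 27 - 3 = 24)
(134 + T)*(-33) = (134 + 24)*(-33) = 158*(-33) = -5214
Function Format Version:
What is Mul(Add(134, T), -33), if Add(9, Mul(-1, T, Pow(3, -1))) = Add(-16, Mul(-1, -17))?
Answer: -5214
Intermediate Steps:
T = 24 (T = Add(27, Mul(-3, Add(-16, Mul(-1, -17)))) = Add(27, Mul(-3, Add(-16, 17))) = Add(27, Mul(-3, 1)) = Add(27, -3) = 24)
Mul(Add(134, T), -33) = Mul(Add(134, 24), -33) = Mul(158, -33) = -5214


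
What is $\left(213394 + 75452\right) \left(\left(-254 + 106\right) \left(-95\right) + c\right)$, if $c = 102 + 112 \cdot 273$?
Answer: $12922392348$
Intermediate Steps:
$c = 30678$ ($c = 102 + 30576 = 30678$)
$\left(213394 + 75452\right) \left(\left(-254 + 106\right) \left(-95\right) + c\right) = \left(213394 + 75452\right) \left(\left(-254 + 106\right) \left(-95\right) + 30678\right) = 288846 \left(\left(-148\right) \left(-95\right) + 30678\right) = 288846 \left(14060 + 30678\right) = 288846 \cdot 44738 = 12922392348$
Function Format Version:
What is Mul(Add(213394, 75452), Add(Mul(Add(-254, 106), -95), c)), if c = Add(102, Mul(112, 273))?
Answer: 12922392348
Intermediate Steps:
c = 30678 (c = Add(102, 30576) = 30678)
Mul(Add(213394, 75452), Add(Mul(Add(-254, 106), -95), c)) = Mul(Add(213394, 75452), Add(Mul(Add(-254, 106), -95), 30678)) = Mul(288846, Add(Mul(-148, -95), 30678)) = Mul(288846, Add(14060, 30678)) = Mul(288846, 44738) = 12922392348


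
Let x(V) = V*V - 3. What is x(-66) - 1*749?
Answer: 3604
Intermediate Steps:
x(V) = -3 + V**2 (x(V) = V**2 - 3 = -3 + V**2)
x(-66) - 1*749 = (-3 + (-66)**2) - 1*749 = (-3 + 4356) - 749 = 4353 - 749 = 3604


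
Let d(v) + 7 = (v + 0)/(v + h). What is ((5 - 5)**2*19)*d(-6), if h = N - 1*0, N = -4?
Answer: 0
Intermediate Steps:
h = -4 (h = -4 - 1*0 = -4 + 0 = -4)
d(v) = -7 + v/(-4 + v) (d(v) = -7 + (v + 0)/(v - 4) = -7 + v/(-4 + v))
((5 - 5)**2*19)*d(-6) = ((5 - 5)**2*19)*(2*(14 - 3*(-6))/(-4 - 6)) = (0**2*19)*(2*(14 + 18)/(-10)) = (0*19)*(2*(-1/10)*32) = 0*(-32/5) = 0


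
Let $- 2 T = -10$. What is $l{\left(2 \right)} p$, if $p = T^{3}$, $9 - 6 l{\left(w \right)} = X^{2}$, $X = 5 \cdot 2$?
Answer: $- \frac{11375}{6} \approx -1895.8$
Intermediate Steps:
$T = 5$ ($T = \left(- \frac{1}{2}\right) \left(-10\right) = 5$)
$X = 10$
$l{\left(w \right)} = - \frac{91}{6}$ ($l{\left(w \right)} = \frac{3}{2} - \frac{10^{2}}{6} = \frac{3}{2} - \frac{50}{3} = - \frac{91}{6}$)
$p = 125$ ($p = 5^{3} = 125$)
$l{\left(2 \right)} p = \left(- \frac{91}{6}\right) 125 = - \frac{11375}{6}$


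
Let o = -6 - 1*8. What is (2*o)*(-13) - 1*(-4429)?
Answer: 4793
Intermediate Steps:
o = -14 (o = -6 - 8 = -14)
(2*o)*(-13) - 1*(-4429) = (2*(-14))*(-13) - 1*(-4429) = -28*(-13) + 4429 = 364 + 4429 = 4793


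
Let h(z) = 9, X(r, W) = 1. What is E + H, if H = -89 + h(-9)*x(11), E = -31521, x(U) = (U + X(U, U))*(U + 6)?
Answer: -29774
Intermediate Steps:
x(U) = (1 + U)*(6 + U) (x(U) = (U + 1)*(U + 6) = (1 + U)*(6 + U))
H = 1747 (H = -89 + 9*(6 + 11² + 7*11) = -89 + 9*(6 + 121 + 77) = -89 + 9*204 = -89 + 1836 = 1747)
E + H = -31521 + 1747 = -29774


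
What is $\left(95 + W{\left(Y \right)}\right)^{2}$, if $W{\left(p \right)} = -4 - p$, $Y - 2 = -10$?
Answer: $9801$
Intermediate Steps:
$Y = -8$ ($Y = 2 - 10 = -8$)
$\left(95 + W{\left(Y \right)}\right)^{2} = \left(95 - -4\right)^{2} = \left(95 + \left(-4 + 8\right)\right)^{2} = \left(95 + 4\right)^{2} = 99^{2} = 9801$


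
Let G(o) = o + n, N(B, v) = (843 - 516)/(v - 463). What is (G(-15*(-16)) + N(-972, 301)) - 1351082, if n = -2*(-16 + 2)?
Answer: -72944065/54 ≈ -1.3508e+6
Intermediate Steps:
n = 28 (n = -2*(-14) = 28)
N(B, v) = 327/(-463 + v)
G(o) = 28 + o (G(o) = o + 28 = 28 + o)
(G(-15*(-16)) + N(-972, 301)) - 1351082 = ((28 - 15*(-16)) + 327/(-463 + 301)) - 1351082 = ((28 + 240) + 327/(-162)) - 1351082 = (268 + 327*(-1/162)) - 1351082 = (268 - 109/54) - 1351082 = 14363/54 - 1351082 = -72944065/54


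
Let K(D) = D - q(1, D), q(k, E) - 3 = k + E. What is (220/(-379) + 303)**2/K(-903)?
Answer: -13137056689/574564 ≈ -22864.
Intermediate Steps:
q(k, E) = 3 + E + k (q(k, E) = 3 + (k + E) = 3 + (E + k) = 3 + E + k)
K(D) = -4 (K(D) = D - (3 + D + 1) = D - (4 + D) = D + (-4 - D) = -4)
(220/(-379) + 303)**2/K(-903) = (220/(-379) + 303)**2/(-4) = (220*(-1/379) + 303)**2*(-1/4) = (-220/379 + 303)**2*(-1/4) = (114617/379)**2*(-1/4) = (13137056689/143641)*(-1/4) = -13137056689/574564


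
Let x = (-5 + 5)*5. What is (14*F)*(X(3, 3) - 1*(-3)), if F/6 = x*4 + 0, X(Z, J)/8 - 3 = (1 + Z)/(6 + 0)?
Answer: 0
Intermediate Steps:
X(Z, J) = 76/3 + 4*Z/3 (X(Z, J) = 24 + 8*((1 + Z)/(6 + 0)) = 24 + 8*((1 + Z)/6) = 24 + 8*((1 + Z)*(⅙)) = 24 + 8*(⅙ + Z/6) = 24 + (4/3 + 4*Z/3) = 76/3 + 4*Z/3)
x = 0 (x = 0*5 = 0)
F = 0 (F = 6*(0*4 + 0) = 6*(0 + 0) = 6*0 = 0)
(14*F)*(X(3, 3) - 1*(-3)) = (14*0)*((76/3 + (4/3)*3) - 1*(-3)) = 0*((76/3 + 4) + 3) = 0*(88/3 + 3) = 0*(97/3) = 0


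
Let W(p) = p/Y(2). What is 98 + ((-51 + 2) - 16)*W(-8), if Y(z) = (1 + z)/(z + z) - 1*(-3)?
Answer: 710/3 ≈ 236.67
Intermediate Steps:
Y(z) = 3 + (1 + z)/(2*z) (Y(z) = (1 + z)/((2*z)) + 3 = (1 + z)*(1/(2*z)) + 3 = (1 + z)/(2*z) + 3 = 3 + (1 + z)/(2*z))
W(p) = 4*p/15 (W(p) = p/(((1/2)*(1 + 7*2)/2)) = p/(((1/2)*(1/2)*(1 + 14))) = p/(((1/2)*(1/2)*15)) = p/(15/4) = p*(4/15) = 4*p/15)
98 + ((-51 + 2) - 16)*W(-8) = 98 + ((-51 + 2) - 16)*((4/15)*(-8)) = 98 + (-49 - 16)*(-32/15) = 98 - 65*(-32/15) = 98 + 416/3 = 710/3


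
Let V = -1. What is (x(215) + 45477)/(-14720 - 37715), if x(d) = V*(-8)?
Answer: -9097/10487 ≈ -0.86745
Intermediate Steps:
x(d) = 8 (x(d) = -1*(-8) = 8)
(x(215) + 45477)/(-14720 - 37715) = (8 + 45477)/(-14720 - 37715) = 45485/(-52435) = 45485*(-1/52435) = -9097/10487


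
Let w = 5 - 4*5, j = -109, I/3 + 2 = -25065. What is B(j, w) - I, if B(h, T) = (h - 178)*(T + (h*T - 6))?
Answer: -388017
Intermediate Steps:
I = -75201 (I = -6 + 3*(-25065) = -6 - 75195 = -75201)
w = -15 (w = 5 - 20 = -15)
B(h, T) = (-178 + h)*(-6 + T + T*h) (B(h, T) = (-178 + h)*(T + (T*h - 6)) = (-178 + h)*(T + (-6 + T*h)) = (-178 + h)*(-6 + T + T*h))
B(j, w) - I = (1068 - 178*(-15) - 6*(-109) - 15*(-109)² - 177*(-15)*(-109)) - 1*(-75201) = (1068 + 2670 + 654 - 15*11881 - 289395) + 75201 = (1068 + 2670 + 654 - 178215 - 289395) + 75201 = -463218 + 75201 = -388017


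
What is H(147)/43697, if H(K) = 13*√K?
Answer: 91*√3/43697 ≈ 0.0036070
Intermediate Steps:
H(147)/43697 = (13*√147)/43697 = (13*(7*√3))*(1/43697) = (91*√3)*(1/43697) = 91*√3/43697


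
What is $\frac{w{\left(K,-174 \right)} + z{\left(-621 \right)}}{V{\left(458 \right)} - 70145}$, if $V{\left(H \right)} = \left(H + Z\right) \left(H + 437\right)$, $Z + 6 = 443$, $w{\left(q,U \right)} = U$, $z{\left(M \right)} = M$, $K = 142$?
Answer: $- \frac{159}{146176} \approx -0.0010877$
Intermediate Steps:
$Z = 437$ ($Z = -6 + 443 = 437$)
$V{\left(H \right)} = \left(437 + H\right)^{2}$ ($V{\left(H \right)} = \left(H + 437\right) \left(H + 437\right) = \left(437 + H\right) \left(437 + H\right) = \left(437 + H\right)^{2}$)
$\frac{w{\left(K,-174 \right)} + z{\left(-621 \right)}}{V{\left(458 \right)} - 70145} = \frac{-174 - 621}{\left(190969 + 458^{2} + 874 \cdot 458\right) - 70145} = - \frac{795}{\left(190969 + 209764 + 400292\right) - 70145} = - \frac{795}{801025 - 70145} = - \frac{795}{730880} = \left(-795\right) \frac{1}{730880} = - \frac{159}{146176}$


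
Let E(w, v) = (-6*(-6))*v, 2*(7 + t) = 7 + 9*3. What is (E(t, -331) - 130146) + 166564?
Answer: 24502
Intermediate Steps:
t = 10 (t = -7 + (7 + 9*3)/2 = -7 + (7 + 27)/2 = -7 + (1/2)*34 = -7 + 17 = 10)
E(w, v) = 36*v
(E(t, -331) - 130146) + 166564 = (36*(-331) - 130146) + 166564 = (-11916 - 130146) + 166564 = -142062 + 166564 = 24502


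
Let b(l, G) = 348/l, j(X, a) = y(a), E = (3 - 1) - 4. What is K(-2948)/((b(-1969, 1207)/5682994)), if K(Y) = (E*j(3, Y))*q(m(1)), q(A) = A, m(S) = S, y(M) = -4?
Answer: -22379630372/87 ≈ -2.5724e+8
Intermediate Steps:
E = -2 (E = 2 - 4 = -2)
j(X, a) = -4
K(Y) = 8 (K(Y) = -2*(-4)*1 = 8*1 = 8)
K(-2948)/((b(-1969, 1207)/5682994)) = 8/(((348/(-1969))/5682994)) = 8/(((348*(-1/1969))*(1/5682994))) = 8/((-348/1969*1/5682994)) = 8/(-174/5594907593) = 8*(-5594907593/174) = -22379630372/87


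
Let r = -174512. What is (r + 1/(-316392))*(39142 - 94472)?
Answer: 1527500862503825/158196 ≈ 9.6557e+9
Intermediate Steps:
(r + 1/(-316392))*(39142 - 94472) = (-174512 + 1/(-316392))*(39142 - 94472) = (-174512 - 1/316392)*(-55330) = -55214200705/316392*(-55330) = 1527500862503825/158196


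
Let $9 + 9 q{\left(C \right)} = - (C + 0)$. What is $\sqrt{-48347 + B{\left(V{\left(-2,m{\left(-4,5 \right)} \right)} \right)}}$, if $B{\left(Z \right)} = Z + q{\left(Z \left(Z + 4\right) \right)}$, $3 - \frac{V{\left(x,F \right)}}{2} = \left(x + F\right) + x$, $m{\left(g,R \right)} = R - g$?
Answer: $4 i \sqrt{3022} \approx 219.89 i$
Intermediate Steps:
$V{\left(x,F \right)} = 6 - 4 x - 2 F$ ($V{\left(x,F \right)} = 6 - 2 \left(\left(x + F\right) + x\right) = 6 - 2 \left(\left(F + x\right) + x\right) = 6 - 2 \left(F + 2 x\right) = 6 - \left(2 F + 4 x\right) = 6 - 4 x - 2 F$)
$q{\left(C \right)} = -1 - \frac{C}{9}$ ($q{\left(C \right)} = -1 + \frac{\left(-1\right) \left(C + 0\right)}{9} = -1 + \frac{\left(-1\right) C}{9} = -1 - \frac{C}{9}$)
$B{\left(Z \right)} = -1 + Z - \frac{Z \left(4 + Z\right)}{9}$ ($B{\left(Z \right)} = Z - \left(1 + \frac{Z \left(Z + 4\right)}{9}\right) = Z - \left(1 + \frac{Z \left(4 + Z\right)}{9}\right) = -1 + Z - \frac{Z \left(4 + Z\right)}{9}$)
$\sqrt{-48347 + B{\left(V{\left(-2,m{\left(-4,5 \right)} \right)} \right)}} = \sqrt{-48347 - \left(1 - \frac{5 \left(6 - -8 - 2 \left(5 - -4\right)\right)}{9} + \frac{\left(6 - -8 - 2 \left(5 - -4\right)\right)^{2}}{9}\right)} = \sqrt{-48347 - \left(1 - \frac{5 \left(6 + 8 - 2 \left(5 + 4\right)\right)}{9} + \frac{\left(6 + 8 - 2 \left(5 + 4\right)\right)^{2}}{9}\right)} = \sqrt{-48347 - \left(1 - \frac{5 \left(6 + 8 - 18\right)}{9} + \frac{\left(6 + 8 - 18\right)^{2}}{9}\right)} = \sqrt{-48347 - \left(\frac{29}{9} + \frac{16}{9}\right)} = \sqrt{-48347 - 5} = \sqrt{-48352} = 4 i \sqrt{3022}$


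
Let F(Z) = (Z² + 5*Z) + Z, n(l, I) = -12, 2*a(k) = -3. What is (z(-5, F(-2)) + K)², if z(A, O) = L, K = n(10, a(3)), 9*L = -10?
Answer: 13924/81 ≈ 171.90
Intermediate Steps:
a(k) = -3/2 (a(k) = (½)*(-3) = -3/2)
L = -10/9 (L = (⅑)*(-10) = -10/9 ≈ -1.1111)
F(Z) = Z² + 6*Z
K = -12
z(A, O) = -10/9
(z(-5, F(-2)) + K)² = (-10/9 - 12)² = (-118/9)² = 13924/81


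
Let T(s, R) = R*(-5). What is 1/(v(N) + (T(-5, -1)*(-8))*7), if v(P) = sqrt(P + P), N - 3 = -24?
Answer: -20/5603 - I*sqrt(42)/78442 ≈ -0.0035695 - 8.2618e-5*I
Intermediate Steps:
T(s, R) = -5*R
N = -21 (N = 3 - 24 = -21)
v(P) = sqrt(2)*sqrt(P) (v(P) = sqrt(2*P) = sqrt(2)*sqrt(P))
1/(v(N) + (T(-5, -1)*(-8))*7) = 1/(sqrt(2)*sqrt(-21) + (-5*(-1)*(-8))*7) = 1/(sqrt(2)*(I*sqrt(21)) + (5*(-8))*7) = 1/(I*sqrt(42) - 40*7) = 1/(I*sqrt(42) - 280) = 1/(-280 + I*sqrt(42))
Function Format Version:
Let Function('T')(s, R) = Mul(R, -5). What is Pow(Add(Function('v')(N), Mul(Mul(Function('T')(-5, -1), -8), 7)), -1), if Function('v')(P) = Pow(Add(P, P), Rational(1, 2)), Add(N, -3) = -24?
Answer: Add(Rational(-20, 5603), Mul(Rational(-1, 78442), I, Pow(42, Rational(1, 2)))) ≈ Add(-0.0035695, Mul(-8.2618e-5, I))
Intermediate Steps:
Function('T')(s, R) = Mul(-5, R)
N = -21 (N = Add(3, -24) = -21)
Function('v')(P) = Mul(Pow(2, Rational(1, 2)), Pow(P, Rational(1, 2))) (Function('v')(P) = Pow(Mul(2, P), Rational(1, 2)) = Mul(Pow(2, Rational(1, 2)), Pow(P, Rational(1, 2))))
Pow(Add(Function('v')(N), Mul(Mul(Function('T')(-5, -1), -8), 7)), -1) = Pow(Add(Mul(Pow(2, Rational(1, 2)), Pow(-21, Rational(1, 2))), Mul(Mul(Mul(-5, -1), -8), 7)), -1) = Pow(Add(Mul(Pow(2, Rational(1, 2)), Mul(I, Pow(21, Rational(1, 2)))), Mul(Mul(5, -8), 7)), -1) = Pow(Add(Mul(I, Pow(42, Rational(1, 2))), Mul(-40, 7)), -1) = Pow(Add(Mul(I, Pow(42, Rational(1, 2))), -280), -1) = Pow(Add(-280, Mul(I, Pow(42, Rational(1, 2)))), -1)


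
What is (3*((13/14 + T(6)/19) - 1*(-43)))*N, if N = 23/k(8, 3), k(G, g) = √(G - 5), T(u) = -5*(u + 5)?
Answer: 251045*√3/266 ≈ 1634.7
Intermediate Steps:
T(u) = -25 - 5*u (T(u) = -5*(5 + u) = -25 - 5*u)
k(G, g) = √(-5 + G)
N = 23*√3/3 (N = 23/(√(-5 + 8)) = 23/(√3) = 23*(√3/3) = 23*√3/3 ≈ 13.279)
(3*((13/14 + T(6)/19) - 1*(-43)))*N = (3*((13/14 + (-25 - 5*6)/19) - 1*(-43)))*(23*√3/3) = (3*((13*(1/14) + (-25 - 30)*(1/19)) + 43))*(23*√3/3) = (3*((13/14 - 55*1/19) + 43))*(23*√3/3) = (3*((13/14 - 55/19) + 43))*(23*√3/3) = (3*(-523/266 + 43))*(23*√3/3) = (3*(10915/266))*(23*√3/3) = 32745*(23*√3/3)/266 = 251045*√3/266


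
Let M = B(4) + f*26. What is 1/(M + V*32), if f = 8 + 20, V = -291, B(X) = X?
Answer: -1/8580 ≈ -0.00011655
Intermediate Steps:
f = 28
M = 732 (M = 4 + 28*26 = 4 + 728 = 732)
1/(M + V*32) = 1/(732 - 291*32) = 1/(732 - 9312) = 1/(-8580) = -1/8580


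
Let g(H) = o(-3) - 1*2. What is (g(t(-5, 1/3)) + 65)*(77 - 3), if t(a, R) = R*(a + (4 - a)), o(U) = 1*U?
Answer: 4440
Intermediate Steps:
o(U) = U
t(a, R) = 4*R (t(a, R) = R*4 = 4*R)
g(H) = -5 (g(H) = -3 - 1*2 = -3 - 2 = -5)
(g(t(-5, 1/3)) + 65)*(77 - 3) = (-5 + 65)*(77 - 3) = 60*74 = 4440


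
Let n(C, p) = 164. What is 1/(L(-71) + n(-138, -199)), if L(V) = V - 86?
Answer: ⅐ ≈ 0.14286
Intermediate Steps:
L(V) = -86 + V
1/(L(-71) + n(-138, -199)) = 1/((-86 - 71) + 164) = 1/(-157 + 164) = 1/7 = ⅐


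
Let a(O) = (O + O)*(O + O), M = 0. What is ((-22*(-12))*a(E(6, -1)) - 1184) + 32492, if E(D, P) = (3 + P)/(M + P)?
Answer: 35532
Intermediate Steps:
E(D, P) = (3 + P)/P (E(D, P) = (3 + P)/(0 + P) = (3 + P)/P)
a(O) = 4*O² (a(O) = (2*O)*(2*O) = 4*O²)
((-22*(-12))*a(E(6, -1)) - 1184) + 32492 = ((-22*(-12))*(4*((3 - 1)/(-1))²) - 1184) + 32492 = (264*(4*(-1*2)²) - 1184) + 32492 = (264*(4*(-2)²) - 1184) + 32492 = (264*(4*4) - 1184) + 32492 = (264*16 - 1184) + 32492 = (4224 - 1184) + 32492 = 3040 + 32492 = 35532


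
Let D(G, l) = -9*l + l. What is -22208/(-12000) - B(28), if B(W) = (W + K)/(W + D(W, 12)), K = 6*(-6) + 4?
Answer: 11423/6375 ≈ 1.7918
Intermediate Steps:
D(G, l) = -8*l
K = -32 (K = -36 + 4 = -32)
B(W) = (-32 + W)/(-96 + W) (B(W) = (W - 32)/(W - 8*12) = (-32 + W)/(W - 96) = (-32 + W)/(-96 + W))
-22208/(-12000) - B(28) = -22208/(-12000) - (-32 + 28)/(-96 + 28) = -22208*(-1/12000) - (-4)/(-68) = 694/375 - (-1)*(-4)/68 = 694/375 - 1*1/17 = 694/375 - 1/17 = 11423/6375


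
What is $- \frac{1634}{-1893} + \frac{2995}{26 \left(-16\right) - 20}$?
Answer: $- \frac{4957111}{825348} \approx -6.0061$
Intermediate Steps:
$- \frac{1634}{-1893} + \frac{2995}{26 \left(-16\right) - 20} = \left(-1634\right) \left(- \frac{1}{1893}\right) + \frac{2995}{-416 - 20} = \frac{1634}{1893} + \frac{2995}{-436} = \frac{1634}{1893} + 2995 \left(- \frac{1}{436}\right) = \frac{1634}{1893} - \frac{2995}{436} = - \frac{4957111}{825348}$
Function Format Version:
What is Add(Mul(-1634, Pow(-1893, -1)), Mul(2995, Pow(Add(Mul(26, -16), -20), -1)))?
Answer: Rational(-4957111, 825348) ≈ -6.0061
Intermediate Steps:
Add(Mul(-1634, Pow(-1893, -1)), Mul(2995, Pow(Add(Mul(26, -16), -20), -1))) = Add(Mul(-1634, Rational(-1, 1893)), Mul(2995, Pow(Add(-416, -20), -1))) = Add(Rational(1634, 1893), Mul(2995, Pow(-436, -1))) = Add(Rational(1634, 1893), Mul(2995, Rational(-1, 436))) = Add(Rational(1634, 1893), Rational(-2995, 436)) = Rational(-4957111, 825348)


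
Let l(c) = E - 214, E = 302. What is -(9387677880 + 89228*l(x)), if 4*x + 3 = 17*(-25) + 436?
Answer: -9395529944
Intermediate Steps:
x = 2 (x = -¾ + (17*(-25) + 436)/4 = -¾ + (-425 + 436)/4 = -¾ + (¼)*11 = -¾ + 11/4 = 2)
l(c) = 88 (l(c) = 302 - 214 = 88)
-(9387677880 + 89228*l(x)) = -89228/(1/(88 + (-71 + 281)*501)) = -89228/(1/(88 + 210*501)) = -89228/(1/(88 + 105210)) = -89228/(1/105298) = -89228/1/105298 = -89228*105298 = -9395529944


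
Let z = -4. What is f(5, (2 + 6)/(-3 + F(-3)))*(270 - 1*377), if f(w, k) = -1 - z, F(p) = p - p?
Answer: -321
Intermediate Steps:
F(p) = 0
f(w, k) = 3 (f(w, k) = -1 - 1*(-4) = -1 + 4 = 3)
f(5, (2 + 6)/(-3 + F(-3)))*(270 - 1*377) = 3*(270 - 1*377) = 3*(270 - 377) = 3*(-107) = -321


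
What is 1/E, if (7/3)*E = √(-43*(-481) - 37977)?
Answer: -7*I*√17294/51882 ≈ -0.017743*I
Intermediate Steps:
E = 3*I*√17294/7 (E = 3*√(-43*(-481) - 37977)/7 = 3*√(20683 - 37977)/7 = 3*√(-17294)/7 = 3*(I*√17294)/7 = 3*I*√17294/7 ≈ 56.36*I)
1/E = 1/(3*I*√17294/7) = -7*I*√17294/51882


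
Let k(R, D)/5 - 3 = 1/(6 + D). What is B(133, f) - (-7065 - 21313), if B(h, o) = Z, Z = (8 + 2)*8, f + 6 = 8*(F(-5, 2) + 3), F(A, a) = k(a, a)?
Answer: 28458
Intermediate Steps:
k(R, D) = 15 + 5/(6 + D)
F(A, a) = 5*(19 + 3*a)/(6 + a)
f = 143 (f = -6 + 8*(5*(19 + 3*2)/(6 + 2) + 3) = -6 + 8*(5*(19 + 6)/8 + 3) = -6 + 8*(5*(⅛)*25 + 3) = -6 + 8*(125/8 + 3) = -6 + 8*(149/8) = -6 + 149 = 143)
Z = 80 (Z = 10*8 = 80)
B(h, o) = 80
B(133, f) - (-7065 - 21313) = 80 - (-7065 - 21313) = 80 - 1*(-28378) = 80 + 28378 = 28458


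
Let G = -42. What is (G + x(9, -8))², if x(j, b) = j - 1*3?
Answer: 1296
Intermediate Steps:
x(j, b) = -3 + j (x(j, b) = j - 3 = -3 + j)
(G + x(9, -8))² = (-42 + (-3 + 9))² = (-42 + 6)² = (-36)² = 1296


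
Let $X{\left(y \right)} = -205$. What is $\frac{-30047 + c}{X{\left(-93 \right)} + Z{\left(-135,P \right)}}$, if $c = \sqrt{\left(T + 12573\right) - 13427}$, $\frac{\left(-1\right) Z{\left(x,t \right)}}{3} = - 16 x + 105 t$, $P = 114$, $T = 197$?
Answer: $\frac{30047}{42595} - \frac{3 i \sqrt{73}}{42595} \approx 0.70541 - 0.00060176 i$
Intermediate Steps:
$Z{\left(x,t \right)} = - 315 t + 48 x$ ($Z{\left(x,t \right)} = - 3 \left(- 16 x + 105 t\right) = - 315 t + 48 x$)
$c = 3 i \sqrt{73}$ ($c = \sqrt{\left(197 + 12573\right) - 13427} = \sqrt{12770 - 13427} = \sqrt{-657} = 3 i \sqrt{73} \approx 25.632 i$)
$\frac{-30047 + c}{X{\left(-93 \right)} + Z{\left(-135,P \right)}} = \frac{-30047 + 3 i \sqrt{73}}{-205 + \left(\left(-315\right) 114 + 48 \left(-135\right)\right)} = \frac{-30047 + 3 i \sqrt{73}}{-205 - 42390} = \frac{-30047 + 3 i \sqrt{73}}{-42595} = \left(-30047 + 3 i \sqrt{73}\right) \left(- \frac{1}{42595}\right) = \frac{30047}{42595} - \frac{3 i \sqrt{73}}{42595}$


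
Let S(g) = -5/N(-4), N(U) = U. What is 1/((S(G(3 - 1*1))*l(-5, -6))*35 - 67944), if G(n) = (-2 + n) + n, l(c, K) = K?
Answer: -2/136413 ≈ -1.4661e-5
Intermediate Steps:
G(n) = -2 + 2*n
S(g) = 5/4 (S(g) = -5/(-4) = -5*(-¼) = 5/4)
1/((S(G(3 - 1*1))*l(-5, -6))*35 - 67944) = 1/(((5/4)*(-6))*35 - 67944) = 1/(-15/2*35 - 67944) = 1/(-525/2 - 67944) = 1/(-136413/2) = -2/136413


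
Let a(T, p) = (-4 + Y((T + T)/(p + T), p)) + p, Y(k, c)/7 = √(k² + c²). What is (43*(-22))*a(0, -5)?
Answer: -24596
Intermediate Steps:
Y(k, c) = 7*√(c² + k²) (Y(k, c) = 7*√(k² + c²) = 7*√(c² + k²))
a(T, p) = -4 + p + 7*√(p² + 4*T²/(T + p)²) (a(T, p) = (-4 + 7*√(p² + ((T + T)/(p + T))²)) + p = (-4 + 7*√(p² + ((2*T)/(T + p))²)) + p = (-4 + 7*√(p² + (2*T/(T + p))²)) + p = (-4 + 7*√(p² + 4*T²/(T + p)²)) + p = -4 + p + 7*√(p² + 4*T²/(T + p)²))
(43*(-22))*a(0, -5) = (43*(-22))*(-4 - 5 + 7*√((-5)² + 4*0²/(0 - 5)²)) = -946*(-4 - 5 + 7*√(25 + 4*0/(-5)²)) = -946*(-4 - 5 + 7*√(25 + 4*0*(1/25))) = -946*(-4 - 5 + 7*√(25 + 0)) = -946*(-4 - 5 + 7*√25) = -946*(-4 - 5 + 7*5) = -946*(-4 - 5 + 35) = -946*26 = -24596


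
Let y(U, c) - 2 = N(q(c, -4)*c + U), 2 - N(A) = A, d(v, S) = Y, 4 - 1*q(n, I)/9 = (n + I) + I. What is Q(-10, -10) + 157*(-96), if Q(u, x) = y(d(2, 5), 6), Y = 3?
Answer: -15395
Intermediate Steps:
q(n, I) = 36 - 18*I - 9*n (q(n, I) = 36 - 9*((n + I) + I) = 36 - 9*((I + n) + I) = 36 - 9*(n + 2*I) = 36 + (-18*I - 9*n) = 36 - 18*I - 9*n)
d(v, S) = 3
N(A) = 2 - A
y(U, c) = 4 - U - c*(108 - 9*c) (y(U, c) = 2 + (2 - ((36 - 18*(-4) - 9*c)*c + U)) = 2 + (2 - ((36 + 72 - 9*c)*c + U)) = 2 + (2 - ((108 - 9*c)*c + U)) = 2 + (2 - (c*(108 - 9*c) + U)) = 2 + (2 - (U + c*(108 - 9*c))) = 2 + (2 + (-U - c*(108 - 9*c))) = 2 + (2 - U - c*(108 - 9*c)) = 4 - U - c*(108 - 9*c))
Q(u, x) = -323 (Q(u, x) = 4 - 1*3 + 9*6*(-12 + 6) = 4 - 3 + 9*6*(-6) = 4 - 3 - 324 = -323)
Q(-10, -10) + 157*(-96) = -323 + 157*(-96) = -323 - 15072 = -15395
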